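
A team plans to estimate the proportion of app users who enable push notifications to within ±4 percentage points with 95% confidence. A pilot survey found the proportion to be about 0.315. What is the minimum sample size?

For a proportion with margin E = 0.04 at 95% confidence, z = 1.960.
n = p̂(1−p̂)(z/E)² = 0.315 × 0.685 × (1.960/0.04)² = 518.08
Round up: n = 519.

519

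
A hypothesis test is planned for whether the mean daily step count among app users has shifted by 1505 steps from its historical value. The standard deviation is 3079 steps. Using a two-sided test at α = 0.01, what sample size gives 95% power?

For a one-sample z-test, n = ((z_{α/2} + z_β)·σ/δ)².
z_{α/2} = 2.576 (two-sided α = 0.01); z_β = 1.645 (power 95% → β = 0.05).
n = (4.221 × 3079 / 1505)² = 74.57
Round up: n = 75.

75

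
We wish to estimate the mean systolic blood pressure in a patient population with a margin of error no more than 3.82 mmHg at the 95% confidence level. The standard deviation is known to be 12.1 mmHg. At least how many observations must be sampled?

n = 39

For a mean, the margin of error is E = z·σ/√n, so n = (zσ/E)².
At 95% confidence, z = 1.960.
n = (1.960 × 12.1 / 3.82)² = 38.54
Round up: n = 39.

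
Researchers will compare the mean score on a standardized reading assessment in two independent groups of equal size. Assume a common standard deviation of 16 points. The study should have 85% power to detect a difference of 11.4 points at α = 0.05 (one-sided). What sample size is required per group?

For two equal groups, n per group = 2·((z_α + z_β)·σ/δ)².
z_α = 1.645; z_β = 1.036 (power 85%).
n = 2 × (2.681 × 16 / 11.4)² = 2 × 14.16 = 28.32
Round up: n = 29 per group.

29 per group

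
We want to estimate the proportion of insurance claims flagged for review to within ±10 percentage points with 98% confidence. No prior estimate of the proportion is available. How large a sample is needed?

For a proportion with margin E = 0.1 at 98% confidence, z = 2.326.
With no prior estimate, use p = 0.5, which maximizes p(1−p) at 0.25.
n = 0.25 × (z/E)² = 0.25 × (2.326/0.1)² = 135.26
Round up: n = 136.

136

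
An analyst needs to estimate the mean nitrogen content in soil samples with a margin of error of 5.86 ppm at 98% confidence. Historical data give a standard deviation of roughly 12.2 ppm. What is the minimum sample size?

For a mean, the margin of error is E = z·σ/√n, so n = (zσ/E)².
At 98% confidence, z = 2.326.
n = (2.326 × 12.2 / 5.86)² = 23.45
Round up: n = 24.

24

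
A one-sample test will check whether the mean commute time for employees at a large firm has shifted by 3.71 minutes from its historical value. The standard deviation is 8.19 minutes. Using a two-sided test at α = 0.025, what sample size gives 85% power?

For a one-sample z-test, n = ((z_{α/2} + z_β)·σ/δ)².
z_{α/2} = 2.241 (two-sided α = 0.025); z_β = 1.036 (power 85% → β = 0.15).
n = (3.277 × 8.19 / 3.71)² = 52.33
Round up: n = 53.

n = 53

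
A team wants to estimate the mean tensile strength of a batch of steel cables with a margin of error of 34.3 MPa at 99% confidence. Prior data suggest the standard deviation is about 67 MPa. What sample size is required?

26

For a mean, the margin of error is E = z·σ/√n, so n = (zσ/E)².
At 99% confidence, z = 2.576.
n = (2.576 × 67 / 34.3)² = 25.32
Round up: n = 26.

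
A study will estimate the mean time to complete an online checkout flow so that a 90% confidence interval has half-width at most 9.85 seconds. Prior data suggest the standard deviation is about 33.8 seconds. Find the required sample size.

For a mean, the margin of error is E = z·σ/√n, so n = (zσ/E)².
At 90% confidence, z = 1.645.
n = (1.645 × 33.8 / 9.85)² = 31.86
Round up: n = 32.

32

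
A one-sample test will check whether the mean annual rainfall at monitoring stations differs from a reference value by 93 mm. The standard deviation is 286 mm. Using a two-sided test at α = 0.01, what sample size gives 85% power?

124

For a one-sample z-test, n = ((z_{α/2} + z_β)·σ/δ)².
z_{α/2} = 2.576 (two-sided α = 0.01); z_β = 1.036 (power 85% → β = 0.15).
n = (3.612 × 286 / 93)² = 123.38
Round up: n = 124.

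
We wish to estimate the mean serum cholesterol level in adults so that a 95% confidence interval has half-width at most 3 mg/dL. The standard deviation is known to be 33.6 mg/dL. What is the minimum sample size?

For a mean, the margin of error is E = z·σ/√n, so n = (zσ/E)².
At 95% confidence, z = 1.960.
n = (1.960 × 33.6 / 3)² = 481.89
Round up: n = 482.

482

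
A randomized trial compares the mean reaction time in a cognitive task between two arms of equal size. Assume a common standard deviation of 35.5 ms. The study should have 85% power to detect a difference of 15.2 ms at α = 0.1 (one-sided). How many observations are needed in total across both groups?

For two equal groups, n per group = 2·((z_α + z_β)·σ/δ)².
z_α = 1.282; z_β = 1.036 (power 85%).
n = 2 × (2.318 × 35.5 / 15.2)² = 2 × 29.31 = 58.62
Round up: n = 59 per group.
Total across both groups: 2 × 59 = 118.

118 total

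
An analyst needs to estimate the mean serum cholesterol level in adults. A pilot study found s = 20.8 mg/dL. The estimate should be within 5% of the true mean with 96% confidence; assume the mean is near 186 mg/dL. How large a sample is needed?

For a mean, the margin of error is E = z·σ/√n, so n = (zσ/E)².
At 96% confidence, z = 2.054.
E = 5% of 186 = 9.3 mg/dL.
n = (2.054 × 20.8 / 9.3)² = 21.10
Round up: n = 22.

22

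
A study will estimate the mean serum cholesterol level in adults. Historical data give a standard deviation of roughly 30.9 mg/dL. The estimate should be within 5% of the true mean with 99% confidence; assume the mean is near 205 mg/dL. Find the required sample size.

n = 61

For a mean, the margin of error is E = z·σ/√n, so n = (zσ/E)².
At 99% confidence, z = 2.576.
E = 5% of 205 = 10.25 mg/dL.
n = (2.576 × 30.9 / 10.25)² = 60.31
Round up: n = 61.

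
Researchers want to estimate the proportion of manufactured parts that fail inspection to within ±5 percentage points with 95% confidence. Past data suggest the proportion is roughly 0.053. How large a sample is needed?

78

For a proportion with margin E = 0.05 at 95% confidence, z = 1.960.
n = p̂(1−p̂)(z/E)² = 0.053 × 0.947 × (1.960/0.05)² = 77.13
Round up: n = 78.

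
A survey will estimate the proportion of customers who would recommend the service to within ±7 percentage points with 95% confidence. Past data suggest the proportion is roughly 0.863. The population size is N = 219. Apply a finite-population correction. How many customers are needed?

n = 66

For a proportion with margin E = 0.07 at 95% confidence, z = 1.960.
n = p̂(1−p̂)(z/E)² = 0.863 × 0.137 × (1.960/0.07)² = 92.69 — call this n₀.
Finite-population correction with N = 219: n = n₀ / (1 + (n₀−1)/N) = 92.69 / 1.419 = 65.32
Round up: n = 66.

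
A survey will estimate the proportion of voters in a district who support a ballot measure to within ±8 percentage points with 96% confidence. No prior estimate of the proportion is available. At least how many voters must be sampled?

For a proportion with margin E = 0.08 at 96% confidence, z = 2.054.
With no prior estimate, use p = 0.5, which maximizes p(1−p) at 0.25.
n = 0.25 × (z/E)² = 0.25 × (2.054/0.08)² = 164.80
Round up: n = 165.

165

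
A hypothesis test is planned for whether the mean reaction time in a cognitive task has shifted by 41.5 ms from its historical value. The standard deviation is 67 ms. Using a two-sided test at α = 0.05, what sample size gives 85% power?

24

For a one-sample z-test, n = ((z_{α/2} + z_β)·σ/δ)².
z_{α/2} = 1.960 (two-sided α = 0.05); z_β = 1.036 (power 85% → β = 0.15).
n = (2.996 × 67 / 41.5)² = 23.40
Round up: n = 24.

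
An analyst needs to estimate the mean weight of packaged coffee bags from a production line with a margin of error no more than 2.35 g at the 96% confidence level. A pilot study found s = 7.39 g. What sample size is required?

n = 42

For a mean, the margin of error is E = z·σ/√n, so n = (zσ/E)².
At 96% confidence, z = 2.054.
n = (2.054 × 7.39 / 2.35)² = 41.72
Round up: n = 42.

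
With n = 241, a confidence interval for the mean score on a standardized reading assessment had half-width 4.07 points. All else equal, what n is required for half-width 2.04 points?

n = 960

Margin of error scales as 1/√n, so n₂ = n₁·(E₁/E₂)².
n₂ = 241 × (4.07/2.04)² = 241 × 3.98 = 959.18
Round up: n₂ = 960.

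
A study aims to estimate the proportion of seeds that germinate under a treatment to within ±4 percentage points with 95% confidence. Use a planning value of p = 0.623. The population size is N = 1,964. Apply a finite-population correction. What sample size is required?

For a proportion with margin E = 0.04 at 95% confidence, z = 1.960.
n = p̂(1−p̂)(z/E)² = 0.623 × 0.377 × (1.960/0.04)² = 563.93 — call this n₀.
Finite-population correction with N = 1,964: n = n₀ / (1 + (n₀−1)/N) = 563.93 / 1.287 = 438.17
Round up: n = 439.

439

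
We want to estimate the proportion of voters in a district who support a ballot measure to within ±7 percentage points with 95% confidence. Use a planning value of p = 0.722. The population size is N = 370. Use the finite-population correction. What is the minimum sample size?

n = 111

For a proportion with margin E = 0.07 at 95% confidence, z = 1.960.
n = p̂(1−p̂)(z/E)² = 0.722 × 0.278 × (1.960/0.07)² = 157.36 — call this n₀.
Finite-population correction with N = 370: n = n₀ / (1 + (n₀−1)/N) = 157.36 / 1.423 = 110.58
Round up: n = 111.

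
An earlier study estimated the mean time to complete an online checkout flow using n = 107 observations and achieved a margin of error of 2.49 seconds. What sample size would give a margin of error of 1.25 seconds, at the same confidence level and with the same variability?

425

Margin of error scales as 1/√n, so n₂ = n₁·(E₁/E₂)².
n₂ = 107 × (2.49/1.25)² = 107 × 3.968 = 424.58
Round up: n₂ = 425.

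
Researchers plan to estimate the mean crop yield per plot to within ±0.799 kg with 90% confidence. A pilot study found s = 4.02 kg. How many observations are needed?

69

For a mean, the margin of error is E = z·σ/√n, so n = (zσ/E)².
At 90% confidence, z = 1.645.
n = (1.645 × 4.02 / 0.799)² = 68.50
Round up: n = 69.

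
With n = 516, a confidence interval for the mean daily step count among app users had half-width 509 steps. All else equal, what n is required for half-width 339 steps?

1164

Margin of error scales as 1/√n, so n₂ = n₁·(E₁/E₂)².
n₂ = 516 × (509/339)² = 516 × 2.254 = 1163.06
Round up: n₂ = 1164.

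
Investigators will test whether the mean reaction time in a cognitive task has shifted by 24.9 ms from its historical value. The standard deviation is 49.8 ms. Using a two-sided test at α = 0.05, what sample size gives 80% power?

For a one-sample z-test, n = ((z_{α/2} + z_β)·σ/δ)².
z_{α/2} = 1.960 (two-sided α = 0.05); z_β = 0.842 (power 80% → β = 0.2).
n = (2.802 × 49.8 / 24.9)² = 31.40
Round up: n = 32.

n = 32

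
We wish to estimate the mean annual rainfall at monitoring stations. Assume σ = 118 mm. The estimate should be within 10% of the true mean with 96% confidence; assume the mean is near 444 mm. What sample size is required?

n = 30

For a mean, the margin of error is E = z·σ/√n, so n = (zσ/E)².
At 96% confidence, z = 2.054.
E = 10% of 444 = 44.4 mm.
n = (2.054 × 118 / 44.4)² = 29.80
Round up: n = 30.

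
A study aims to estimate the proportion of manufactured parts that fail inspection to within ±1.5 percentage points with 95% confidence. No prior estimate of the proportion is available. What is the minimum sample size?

4269

For a proportion with margin E = 0.015 at 95% confidence, z = 1.960.
With no prior estimate, use p = 0.5, which maximizes p(1−p) at 0.25.
n = 0.25 × (z/E)² = 0.25 × (1.960/0.015)² = 4268.44
Round up: n = 4269.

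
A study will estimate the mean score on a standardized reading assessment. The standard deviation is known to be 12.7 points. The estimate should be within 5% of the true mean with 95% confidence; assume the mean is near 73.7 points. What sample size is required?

n = 46

For a mean, the margin of error is E = z·σ/√n, so n = (zσ/E)².
At 95% confidence, z = 1.960.
E = 5% of 73.7 = 3.685 points.
n = (1.960 × 12.7 / 3.685)² = 45.63
Round up: n = 46.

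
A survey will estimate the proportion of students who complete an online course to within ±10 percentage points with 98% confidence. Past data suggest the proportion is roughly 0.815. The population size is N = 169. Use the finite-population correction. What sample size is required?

For a proportion with margin E = 0.1 at 98% confidence, z = 2.326.
n = p̂(1−p̂)(z/E)² = 0.815 × 0.185 × (2.326/0.1)² = 81.57 — call this n₀.
Finite-population correction with N = 169: n = n₀ / (1 + (n₀−1)/N) = 81.57 / 1.477 = 55.23
Round up: n = 56.

n = 56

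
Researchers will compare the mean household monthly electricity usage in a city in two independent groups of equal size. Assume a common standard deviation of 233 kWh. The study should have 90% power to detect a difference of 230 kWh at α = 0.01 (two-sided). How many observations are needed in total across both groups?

62 total

For two equal groups, n per group = 2·((z_{α/2} + z_β)·σ/δ)².
z_{α/2} = 2.576; z_β = 1.282 (power 90%).
n = 2 × (3.858 × 233 / 230)² = 2 × 15.27 = 30.54
Round up: n = 31 per group.
Total across both groups: 2 × 31 = 62.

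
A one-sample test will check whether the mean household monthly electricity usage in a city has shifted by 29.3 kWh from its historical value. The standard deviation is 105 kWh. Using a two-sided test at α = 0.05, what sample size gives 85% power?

116

For a one-sample z-test, n = ((z_{α/2} + z_β)·σ/δ)².
z_{α/2} = 1.960 (two-sided α = 0.05); z_β = 1.036 (power 85% → β = 0.15).
n = (2.996 × 105 / 29.3)² = 115.27
Round up: n = 116.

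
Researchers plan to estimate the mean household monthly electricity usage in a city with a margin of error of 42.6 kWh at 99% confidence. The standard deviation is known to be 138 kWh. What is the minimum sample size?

For a mean, the margin of error is E = z·σ/√n, so n = (zσ/E)².
At 99% confidence, z = 2.576.
n = (2.576 × 138 / 42.6)² = 69.64
Round up: n = 70.

70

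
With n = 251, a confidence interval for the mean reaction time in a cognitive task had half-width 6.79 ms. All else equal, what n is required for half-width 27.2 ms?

Margin of error scales as 1/√n, so n₂ = n₁·(E₁/E₂)².
n₂ = 251 × (6.79/27.2)² = 251 × 0.06232 = 15.64
Round up: n₂ = 16.

n = 16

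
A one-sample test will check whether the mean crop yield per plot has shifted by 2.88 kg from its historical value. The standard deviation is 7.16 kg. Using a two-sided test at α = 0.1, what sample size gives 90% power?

53

For a one-sample z-test, n = ((z_{α/2} + z_β)·σ/δ)².
z_{α/2} = 1.645 (two-sided α = 0.1); z_β = 1.282 (power 90% → β = 0.1).
n = (2.927 × 7.16 / 2.88)² = 52.95
Round up: n = 53.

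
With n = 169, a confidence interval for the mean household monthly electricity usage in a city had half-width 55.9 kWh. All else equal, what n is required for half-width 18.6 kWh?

1527

Margin of error scales as 1/√n, so n₂ = n₁·(E₁/E₂)².
n₂ = 169 × (55.9/18.6)² = 169 × 9.032 = 1526.41
Round up: n₂ = 1527.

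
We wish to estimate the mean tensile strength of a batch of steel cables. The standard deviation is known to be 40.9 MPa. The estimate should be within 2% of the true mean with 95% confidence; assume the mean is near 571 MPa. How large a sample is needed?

For a mean, the margin of error is E = z·σ/√n, so n = (zσ/E)².
At 95% confidence, z = 1.960.
E = 2% of 571 = 11.42 MPa.
n = (1.960 × 40.9 / 11.42)² = 49.27
Round up: n = 50.

50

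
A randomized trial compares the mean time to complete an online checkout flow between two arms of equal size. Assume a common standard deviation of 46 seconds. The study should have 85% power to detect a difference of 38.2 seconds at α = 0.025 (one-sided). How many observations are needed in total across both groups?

For two equal groups, n per group = 2·((z_α + z_β)·σ/δ)².
z_α = 1.960; z_β = 1.036 (power 85%).
n = 2 × (2.996 × 46 / 38.2)² = 2 × 13.02 = 26.04
Round up: n = 27 per group.
Total across both groups: 2 × 27 = 54.

54 total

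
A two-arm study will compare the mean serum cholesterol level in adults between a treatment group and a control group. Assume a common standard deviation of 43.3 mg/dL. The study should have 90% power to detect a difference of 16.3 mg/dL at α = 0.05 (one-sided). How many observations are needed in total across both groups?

242 total

For two equal groups, n per group = 2·((z_α + z_β)·σ/δ)².
z_α = 1.645; z_β = 1.282 (power 90%).
n = 2 × (2.927 × 43.3 / 16.3)² = 2 × 60.46 = 120.92
Round up: n = 121 per group.
Total across both groups: 2 × 121 = 242.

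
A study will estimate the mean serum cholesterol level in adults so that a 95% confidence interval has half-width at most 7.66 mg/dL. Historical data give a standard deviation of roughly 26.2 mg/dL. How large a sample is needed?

For a mean, the margin of error is E = z·σ/√n, so n = (zσ/E)².
At 95% confidence, z = 1.960.
n = (1.960 × 26.2 / 7.66)² = 44.94
Round up: n = 45.

45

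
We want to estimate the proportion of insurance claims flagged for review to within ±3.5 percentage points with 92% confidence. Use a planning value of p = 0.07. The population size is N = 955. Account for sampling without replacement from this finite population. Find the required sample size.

n = 140

For a proportion with margin E = 0.035 at 92% confidence, z = 1.751.
n = p̂(1−p̂)(z/E)² = 0.07 × 0.93 × (1.751/0.035)² = 162.94 — call this n₀.
Finite-population correction with N = 955: n = n₀ / (1 + (n₀−1)/N) = 162.94 / 1.17 = 139.26
Round up: n = 140.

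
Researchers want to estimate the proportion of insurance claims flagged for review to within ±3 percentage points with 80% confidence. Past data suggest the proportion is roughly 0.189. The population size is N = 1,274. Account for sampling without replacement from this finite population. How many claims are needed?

230

For a proportion with margin E = 0.03 at 80% confidence, z = 1.282.
n = p̂(1−p̂)(z/E)² = 0.189 × 0.811 × (1.282/0.03)² = 279.91 — call this n₀.
Finite-population correction with N = 1,274: n = n₀ / (1 + (n₀−1)/N) = 279.91 / 1.219 = 229.62
Round up: n = 230.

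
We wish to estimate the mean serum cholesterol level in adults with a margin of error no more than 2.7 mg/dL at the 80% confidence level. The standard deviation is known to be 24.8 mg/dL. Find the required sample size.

For a mean, the margin of error is E = z·σ/√n, so n = (zσ/E)².
At 80% confidence, z = 1.282.
n = (1.282 × 24.8 / 2.7)² = 138.66
Round up: n = 139.

139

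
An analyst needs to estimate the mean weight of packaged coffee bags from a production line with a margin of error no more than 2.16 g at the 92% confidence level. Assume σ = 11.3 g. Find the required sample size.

n = 84

For a mean, the margin of error is E = z·σ/√n, so n = (zσ/E)².
At 92% confidence, z = 1.751.
n = (1.751 × 11.3 / 2.16)² = 83.91
Round up: n = 84.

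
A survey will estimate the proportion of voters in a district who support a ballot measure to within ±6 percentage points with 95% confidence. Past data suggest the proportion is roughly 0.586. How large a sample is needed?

For a proportion with margin E = 0.06 at 95% confidence, z = 1.960.
n = p̂(1−p̂)(z/E)² = 0.586 × 0.414 × (1.960/0.06)² = 258.89
Round up: n = 259.

259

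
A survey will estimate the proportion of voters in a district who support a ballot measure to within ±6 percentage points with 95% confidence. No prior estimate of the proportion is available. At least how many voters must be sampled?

n = 267

For a proportion with margin E = 0.06 at 95% confidence, z = 1.960.
With no prior estimate, use p = 0.5, which maximizes p(1−p) at 0.25.
n = 0.25 × (z/E)² = 0.25 × (1.960/0.06)² = 266.78
Round up: n = 267.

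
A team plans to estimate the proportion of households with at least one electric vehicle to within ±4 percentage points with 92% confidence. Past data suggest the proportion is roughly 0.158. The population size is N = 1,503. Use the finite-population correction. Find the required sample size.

For a proportion with margin E = 0.04 at 92% confidence, z = 1.751.
n = p̂(1−p̂)(z/E)² = 0.158 × 0.842 × (1.751/0.04)² = 254.93 — call this n₀.
Finite-population correction with N = 1,503: n = n₀ / (1 + (n₀−1)/N) = 254.93 / 1.169 = 218.08
Round up: n = 219.

219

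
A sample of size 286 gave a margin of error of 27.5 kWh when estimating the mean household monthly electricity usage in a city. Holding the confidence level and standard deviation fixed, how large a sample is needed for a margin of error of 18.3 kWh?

n = 646

Margin of error scales as 1/√n, so n₂ = n₁·(E₁/E₂)².
n₂ = 286 × (27.5/18.3)² = 286 × 2.258 = 645.79
Round up: n₂ = 646.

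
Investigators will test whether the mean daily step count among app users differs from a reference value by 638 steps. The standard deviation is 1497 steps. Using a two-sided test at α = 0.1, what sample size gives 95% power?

n = 60

For a one-sample z-test, n = ((z_{α/2} + z_β)·σ/δ)².
z_{α/2} = 1.645 (two-sided α = 0.1); z_β = 1.645 (power 95% → β = 0.05).
n = (3.290 × 1497 / 638)² = 59.59
Round up: n = 60.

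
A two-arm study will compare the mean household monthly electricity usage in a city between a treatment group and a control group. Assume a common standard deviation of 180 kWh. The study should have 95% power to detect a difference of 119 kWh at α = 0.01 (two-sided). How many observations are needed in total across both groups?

For two equal groups, n per group = 2·((z_{α/2} + z_β)·σ/δ)².
z_{α/2} = 2.576; z_β = 1.645 (power 95%).
n = 2 × (4.221 × 180 / 119)² = 2 × 40.76 = 81.52
Round up: n = 82 per group.
Total across both groups: 2 × 82 = 164.

164 total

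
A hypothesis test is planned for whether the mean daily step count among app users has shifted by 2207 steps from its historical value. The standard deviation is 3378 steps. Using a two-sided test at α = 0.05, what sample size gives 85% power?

For a one-sample z-test, n = ((z_{α/2} + z_β)·σ/δ)².
z_{α/2} = 1.960 (two-sided α = 0.05); z_β = 1.036 (power 85% → β = 0.15).
n = (2.996 × 3378 / 2207)² = 21.03
Round up: n = 22.

22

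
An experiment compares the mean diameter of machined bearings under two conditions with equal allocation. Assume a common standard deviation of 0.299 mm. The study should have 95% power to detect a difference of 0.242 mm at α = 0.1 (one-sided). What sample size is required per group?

27 per group

For two equal groups, n per group = 2·((z_α + z_β)·σ/δ)².
z_α = 1.282; z_β = 1.645 (power 95%).
n = 2 × (2.927 × 0.299 / 0.242)² = 2 × 13.08 = 26.16
Round up: n = 27 per group.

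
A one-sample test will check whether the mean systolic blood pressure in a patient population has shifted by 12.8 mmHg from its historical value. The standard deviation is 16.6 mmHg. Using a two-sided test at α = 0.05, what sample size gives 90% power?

For a one-sample z-test, n = ((z_{α/2} + z_β)·σ/δ)².
z_{α/2} = 1.960 (two-sided α = 0.05); z_β = 1.282 (power 90% → β = 0.1).
n = (3.242 × 16.6 / 12.8)² = 17.68
Round up: n = 18.

18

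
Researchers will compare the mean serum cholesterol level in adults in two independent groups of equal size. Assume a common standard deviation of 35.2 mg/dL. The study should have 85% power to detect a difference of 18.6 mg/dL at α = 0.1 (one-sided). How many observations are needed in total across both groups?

78 total

For two equal groups, n per group = 2·((z_α + z_β)·σ/δ)².
z_α = 1.282; z_β = 1.036 (power 85%).
n = 2 × (2.318 × 35.2 / 18.6)² = 2 × 19.24 = 38.48
Round up: n = 39 per group.
Total across both groups: 2 × 39 = 78.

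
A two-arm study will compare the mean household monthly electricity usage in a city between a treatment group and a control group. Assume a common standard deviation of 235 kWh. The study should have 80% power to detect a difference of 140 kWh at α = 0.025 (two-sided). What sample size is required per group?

54 per group

For two equal groups, n per group = 2·((z_{α/2} + z_β)·σ/δ)².
z_{α/2} = 2.241; z_β = 0.842 (power 80%).
n = 2 × (3.083 × 235 / 140)² = 2 × 26.78 = 53.56
Round up: n = 54 per group.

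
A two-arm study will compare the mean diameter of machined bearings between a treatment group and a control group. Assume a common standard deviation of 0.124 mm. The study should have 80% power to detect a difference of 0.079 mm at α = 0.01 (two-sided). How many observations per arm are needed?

58 per group

For two equal groups, n per group = 2·((z_{α/2} + z_β)·σ/δ)².
z_{α/2} = 2.576; z_β = 0.842 (power 80%).
n = 2 × (3.418 × 0.124 / 0.079)² = 2 × 28.78 = 57.56
Round up: n = 58 per group.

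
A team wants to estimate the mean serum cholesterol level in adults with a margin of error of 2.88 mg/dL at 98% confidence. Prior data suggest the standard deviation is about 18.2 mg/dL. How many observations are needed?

217

For a mean, the margin of error is E = z·σ/√n, so n = (zσ/E)².
At 98% confidence, z = 2.326.
n = (2.326 × 18.2 / 2.88)² = 216.06
Round up: n = 217.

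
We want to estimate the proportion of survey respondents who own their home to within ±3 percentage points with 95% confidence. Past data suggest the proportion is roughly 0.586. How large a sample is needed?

n = 1036

For a proportion with margin E = 0.03 at 95% confidence, z = 1.960.
n = p̂(1−p̂)(z/E)² = 0.586 × 0.414 × (1.960/0.03)² = 1035.54
Round up: n = 1036.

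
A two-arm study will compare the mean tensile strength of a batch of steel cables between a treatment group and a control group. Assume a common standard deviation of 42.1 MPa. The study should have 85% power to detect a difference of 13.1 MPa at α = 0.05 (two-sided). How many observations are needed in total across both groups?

372 total

For two equal groups, n per group = 2·((z_{α/2} + z_β)·σ/δ)².
z_{α/2} = 1.960; z_β = 1.036 (power 85%).
n = 2 × (2.996 × 42.1 / 13.1)² = 2 × 92.71 = 185.42
Round up: n = 186 per group.
Total across both groups: 2 × 186 = 372.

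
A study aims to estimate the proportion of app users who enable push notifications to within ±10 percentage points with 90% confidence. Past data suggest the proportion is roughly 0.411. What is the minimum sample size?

66

For a proportion with margin E = 0.1 at 90% confidence, z = 1.645.
n = p̂(1−p̂)(z/E)² = 0.411 × 0.589 × (1.645/0.1)² = 65.51
Round up: n = 66.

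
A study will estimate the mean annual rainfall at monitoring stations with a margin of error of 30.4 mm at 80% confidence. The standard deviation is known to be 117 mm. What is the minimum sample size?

n = 25

For a mean, the margin of error is E = z·σ/√n, so n = (zσ/E)².
At 80% confidence, z = 1.282.
n = (1.282 × 117 / 30.4)² = 24.34
Round up: n = 25.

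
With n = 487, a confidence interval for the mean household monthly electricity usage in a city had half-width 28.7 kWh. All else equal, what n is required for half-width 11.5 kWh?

3034

Margin of error scales as 1/√n, so n₂ = n₁·(E₁/E₂)².
n₂ = 487 × (28.7/11.5)² = 487 × 6.228 = 3033.04
Round up: n₂ = 3034.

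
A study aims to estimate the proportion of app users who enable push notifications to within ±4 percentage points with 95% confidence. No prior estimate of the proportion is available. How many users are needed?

For a proportion with margin E = 0.04 at 95% confidence, z = 1.960.
With no prior estimate, use p = 0.5, which maximizes p(1−p) at 0.25.
n = 0.25 × (z/E)² = 0.25 × (1.960/0.04)² = 600.25
Round up: n = 601.

601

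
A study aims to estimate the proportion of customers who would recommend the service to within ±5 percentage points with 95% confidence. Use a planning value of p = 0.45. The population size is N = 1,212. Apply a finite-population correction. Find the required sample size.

For a proportion with margin E = 0.05 at 95% confidence, z = 1.960.
n = p̂(1−p̂)(z/E)² = 0.45 × 0.55 × (1.960/0.05)² = 380.32 — call this n₀.
Finite-population correction with N = 1,212: n = n₀ / (1 + (n₀−1)/N) = 380.32 / 1.313 = 289.66
Round up: n = 290.

290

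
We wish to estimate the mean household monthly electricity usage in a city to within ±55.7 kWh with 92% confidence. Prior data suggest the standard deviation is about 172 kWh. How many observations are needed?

30

For a mean, the margin of error is E = z·σ/√n, so n = (zσ/E)².
At 92% confidence, z = 1.751.
n = (1.751 × 172 / 55.7)² = 29.24
Round up: n = 30.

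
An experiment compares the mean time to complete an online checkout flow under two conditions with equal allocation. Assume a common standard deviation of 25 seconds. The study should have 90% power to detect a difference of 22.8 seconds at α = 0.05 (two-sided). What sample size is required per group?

For two equal groups, n per group = 2·((z_{α/2} + z_β)·σ/δ)².
z_{α/2} = 1.960; z_β = 1.282 (power 90%).
n = 2 × (3.242 × 25 / 22.8)² = 2 × 12.64 = 25.28
Round up: n = 26 per group.

26 per group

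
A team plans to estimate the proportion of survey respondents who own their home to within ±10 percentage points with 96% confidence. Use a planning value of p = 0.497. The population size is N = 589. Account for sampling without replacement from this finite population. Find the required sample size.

n = 90

For a proportion with margin E = 0.1 at 96% confidence, z = 2.054.
n = p̂(1−p̂)(z/E)² = 0.497 × 0.503 × (2.054/0.1)² = 105.47 — call this n₀.
Finite-population correction with N = 589: n = n₀ / (1 + (n₀−1)/N) = 105.47 / 1.177 = 89.61
Round up: n = 90.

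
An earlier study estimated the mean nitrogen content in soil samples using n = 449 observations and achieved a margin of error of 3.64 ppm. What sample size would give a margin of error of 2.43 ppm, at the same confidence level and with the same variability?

1008

Margin of error scales as 1/√n, so n₂ = n₁·(E₁/E₂)².
n₂ = 449 × (3.64/2.43)² = 449 × 2.244 = 1007.56
Round up: n₂ = 1008.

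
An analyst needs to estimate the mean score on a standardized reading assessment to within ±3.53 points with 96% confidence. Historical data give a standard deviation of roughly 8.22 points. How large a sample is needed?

n = 23

For a mean, the margin of error is E = z·σ/√n, so n = (zσ/E)².
At 96% confidence, z = 2.054.
n = (2.054 × 8.22 / 3.53)² = 22.88
Round up: n = 23.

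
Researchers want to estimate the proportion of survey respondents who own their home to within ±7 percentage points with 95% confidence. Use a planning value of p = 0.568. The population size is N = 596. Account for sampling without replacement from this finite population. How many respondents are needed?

For a proportion with margin E = 0.07 at 95% confidence, z = 1.960.
n = p̂(1−p̂)(z/E)² = 0.568 × 0.432 × (1.960/0.07)² = 192.37 — call this n₀.
Finite-population correction with N = 596: n = n₀ / (1 + (n₀−1)/N) = 192.37 / 1.321 = 145.62
Round up: n = 146.

n = 146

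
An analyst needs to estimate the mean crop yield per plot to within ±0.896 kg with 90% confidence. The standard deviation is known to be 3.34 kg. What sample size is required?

For a mean, the margin of error is E = z·σ/√n, so n = (zσ/E)².
At 90% confidence, z = 1.645.
n = (1.645 × 3.34 / 0.896)² = 37.60
Round up: n = 38.

n = 38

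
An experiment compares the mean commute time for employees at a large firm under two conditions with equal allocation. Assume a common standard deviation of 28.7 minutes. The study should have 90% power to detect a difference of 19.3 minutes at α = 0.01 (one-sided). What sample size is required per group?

For two equal groups, n per group = 2·((z_α + z_β)·σ/δ)².
z_α = 2.326; z_β = 1.282 (power 90%).
n = 2 × (3.608 × 28.7 / 19.3)² = 2 × 28.79 = 57.58
Round up: n = 58 per group.

58 per group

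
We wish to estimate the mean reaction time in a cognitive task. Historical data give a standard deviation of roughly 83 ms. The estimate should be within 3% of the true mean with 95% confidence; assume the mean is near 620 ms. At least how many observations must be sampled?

77

For a mean, the margin of error is E = z·σ/√n, so n = (zσ/E)².
At 95% confidence, z = 1.960.
E = 3% of 620 = 18.6 ms.
n = (1.960 × 83 / 18.6)² = 76.50
Round up: n = 77.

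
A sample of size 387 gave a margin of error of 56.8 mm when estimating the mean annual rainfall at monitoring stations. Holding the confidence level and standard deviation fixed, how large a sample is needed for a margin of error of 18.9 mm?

3496

Margin of error scales as 1/√n, so n₂ = n₁·(E₁/E₂)².
n₂ = 387 × (56.8/18.9)² = 387 × 9.032 = 3495.38
Round up: n₂ = 3496.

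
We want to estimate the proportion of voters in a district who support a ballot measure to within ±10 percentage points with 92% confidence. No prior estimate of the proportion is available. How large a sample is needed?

n = 77

For a proportion with margin E = 0.1 at 92% confidence, z = 1.751.
With no prior estimate, use p = 0.5, which maximizes p(1−p) at 0.25.
n = 0.25 × (z/E)² = 0.25 × (1.751/0.1)² = 76.65
Round up: n = 77.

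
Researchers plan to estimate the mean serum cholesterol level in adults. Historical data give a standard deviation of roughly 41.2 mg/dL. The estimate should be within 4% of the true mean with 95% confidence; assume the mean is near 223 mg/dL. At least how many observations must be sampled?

n = 82

For a mean, the margin of error is E = z·σ/√n, so n = (zσ/E)².
At 95% confidence, z = 1.960.
E = 4% of 223 = 8.92 mg/dL.
n = (1.960 × 41.2 / 8.92)² = 81.96
Round up: n = 82.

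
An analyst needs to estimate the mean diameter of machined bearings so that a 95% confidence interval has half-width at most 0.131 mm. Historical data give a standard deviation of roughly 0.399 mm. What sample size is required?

36

For a mean, the margin of error is E = z·σ/√n, so n = (zσ/E)².
At 95% confidence, z = 1.960.
n = (1.960 × 0.399 / 0.131)² = 35.64
Round up: n = 36.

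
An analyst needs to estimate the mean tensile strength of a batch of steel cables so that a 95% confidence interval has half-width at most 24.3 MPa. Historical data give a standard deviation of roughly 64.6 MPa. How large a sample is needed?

For a mean, the margin of error is E = z·σ/√n, so n = (zσ/E)².
At 95% confidence, z = 1.960.
n = (1.960 × 64.6 / 24.3)² = 27.15
Round up: n = 28.

28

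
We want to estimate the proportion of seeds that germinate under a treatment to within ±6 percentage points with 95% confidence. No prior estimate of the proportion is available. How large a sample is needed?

For a proportion with margin E = 0.06 at 95% confidence, z = 1.960.
With no prior estimate, use p = 0.5, which maximizes p(1−p) at 0.25.
n = 0.25 × (z/E)² = 0.25 × (1.960/0.06)² = 266.78
Round up: n = 267.

n = 267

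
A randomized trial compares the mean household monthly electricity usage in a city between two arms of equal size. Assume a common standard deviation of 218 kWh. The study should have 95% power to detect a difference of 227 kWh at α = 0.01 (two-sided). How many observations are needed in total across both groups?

66 total

For two equal groups, n per group = 2·((z_{α/2} + z_β)·σ/δ)².
z_{α/2} = 2.576; z_β = 1.645 (power 95%).
n = 2 × (4.221 × 218 / 227)² = 2 × 16.43 = 32.86
Round up: n = 33 per group.
Total across both groups: 2 × 33 = 66.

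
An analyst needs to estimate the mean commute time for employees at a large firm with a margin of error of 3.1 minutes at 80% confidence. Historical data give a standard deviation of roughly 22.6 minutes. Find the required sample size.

For a mean, the margin of error is E = z·σ/√n, so n = (zσ/E)².
At 80% confidence, z = 1.282.
n = (1.282 × 22.6 / 3.1)² = 87.35
Round up: n = 88.

n = 88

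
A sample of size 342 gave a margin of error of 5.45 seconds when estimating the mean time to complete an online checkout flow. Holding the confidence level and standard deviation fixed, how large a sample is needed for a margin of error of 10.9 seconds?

Margin of error scales as 1/√n, so n₂ = n₁·(E₁/E₂)².
n₂ = 342 × (5.45/10.9)² = 342 × 0.25 = 85.50
Round up: n₂ = 86.

86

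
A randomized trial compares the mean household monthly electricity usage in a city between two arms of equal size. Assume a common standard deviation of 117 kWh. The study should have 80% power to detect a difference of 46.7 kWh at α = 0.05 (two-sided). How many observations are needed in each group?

99 per group

For two equal groups, n per group = 2·((z_{α/2} + z_β)·σ/δ)².
z_{α/2} = 1.960; z_β = 0.842 (power 80%).
n = 2 × (2.802 × 117 / 46.7)² = 2 × 49.28 = 98.56
Round up: n = 99 per group.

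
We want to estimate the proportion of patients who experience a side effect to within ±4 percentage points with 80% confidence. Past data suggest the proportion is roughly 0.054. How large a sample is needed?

For a proportion with margin E = 0.04 at 80% confidence, z = 1.282.
n = p̂(1−p̂)(z/E)² = 0.054 × 0.946 × (1.282/0.04)² = 52.47
Round up: n = 53.

n = 53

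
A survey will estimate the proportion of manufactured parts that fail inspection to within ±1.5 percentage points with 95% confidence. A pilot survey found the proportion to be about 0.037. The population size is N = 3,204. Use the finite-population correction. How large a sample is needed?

For a proportion with margin E = 0.015 at 95% confidence, z = 1.960.
n = p̂(1−p̂)(z/E)² = 0.037 × 0.963 × (1.960/0.015)² = 608.36 — call this n₀.
Finite-population correction with N = 3,204: n = n₀ / (1 + (n₀−1)/N) = 608.36 / 1.19 = 511.23
Round up: n = 512.

512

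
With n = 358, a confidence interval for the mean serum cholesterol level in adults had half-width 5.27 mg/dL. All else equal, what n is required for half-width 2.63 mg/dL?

Margin of error scales as 1/√n, so n₂ = n₁·(E₁/E₂)².
n₂ = 358 × (5.27/2.63)² = 358 × 4.015 = 1437.37
Round up: n₂ = 1438.

1438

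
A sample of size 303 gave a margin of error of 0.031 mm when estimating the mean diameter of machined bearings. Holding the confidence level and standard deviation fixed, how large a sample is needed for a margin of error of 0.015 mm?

1295

Margin of error scales as 1/√n, so n₂ = n₁·(E₁/E₂)².
n₂ = 303 × (0.031/0.015)² = 303 × 4.271 = 1294.11
Round up: n₂ = 1295.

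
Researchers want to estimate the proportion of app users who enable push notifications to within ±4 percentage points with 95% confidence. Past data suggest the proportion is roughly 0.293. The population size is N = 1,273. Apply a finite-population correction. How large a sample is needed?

For a proportion with margin E = 0.04 at 95% confidence, z = 1.960.
n = p̂(1−p̂)(z/E)² = 0.293 × 0.707 × (1.960/0.04)² = 497.37 — call this n₀.
Finite-population correction with N = 1,273: n = n₀ / (1 + (n₀−1)/N) = 497.37 / 1.39 = 357.82
Round up: n = 358.

n = 358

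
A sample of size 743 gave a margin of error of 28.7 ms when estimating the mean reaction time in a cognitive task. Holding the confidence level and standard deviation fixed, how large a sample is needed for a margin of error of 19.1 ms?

1678

Margin of error scales as 1/√n, so n₂ = n₁·(E₁/E₂)².
n₂ = 743 × (28.7/19.1)² = 743 × 2.258 = 1677.69
Round up: n₂ = 1678.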